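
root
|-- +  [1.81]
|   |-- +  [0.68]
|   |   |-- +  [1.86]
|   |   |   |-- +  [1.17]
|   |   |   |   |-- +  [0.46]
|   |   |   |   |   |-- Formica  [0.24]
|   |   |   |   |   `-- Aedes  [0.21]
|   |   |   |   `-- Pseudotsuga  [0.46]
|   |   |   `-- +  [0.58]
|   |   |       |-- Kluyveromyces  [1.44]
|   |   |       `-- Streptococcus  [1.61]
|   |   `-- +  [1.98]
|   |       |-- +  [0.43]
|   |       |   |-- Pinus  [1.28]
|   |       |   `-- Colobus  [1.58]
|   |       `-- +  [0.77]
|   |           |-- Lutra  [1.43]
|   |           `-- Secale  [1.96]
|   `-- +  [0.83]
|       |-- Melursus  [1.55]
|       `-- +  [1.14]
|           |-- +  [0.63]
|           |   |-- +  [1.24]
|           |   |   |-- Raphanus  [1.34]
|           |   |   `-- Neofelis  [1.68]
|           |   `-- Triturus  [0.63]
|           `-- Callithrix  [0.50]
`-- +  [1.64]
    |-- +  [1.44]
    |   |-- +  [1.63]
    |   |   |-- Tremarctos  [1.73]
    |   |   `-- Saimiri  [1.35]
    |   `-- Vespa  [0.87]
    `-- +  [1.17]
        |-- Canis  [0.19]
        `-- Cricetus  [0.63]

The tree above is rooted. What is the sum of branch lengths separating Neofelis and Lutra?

The path runs Neofelis → … → MRCA → … → Lutra; the MRCA is the node subtending (((((Formica,Aedes),Pseudotsuga),(Kluyveromyces,Streptococcus)),((Pinus,Colobus),(Lutra,Secale))),(Melursus,(((Raphanus,Neofelis),Triturus),Callithrix))).
Branch lengths along that path: 1.68 + 1.24 + 0.63 + 1.14 + 0.83 + 0.68 + 1.98 + 0.77 + 1.43 = 10.38.

10.38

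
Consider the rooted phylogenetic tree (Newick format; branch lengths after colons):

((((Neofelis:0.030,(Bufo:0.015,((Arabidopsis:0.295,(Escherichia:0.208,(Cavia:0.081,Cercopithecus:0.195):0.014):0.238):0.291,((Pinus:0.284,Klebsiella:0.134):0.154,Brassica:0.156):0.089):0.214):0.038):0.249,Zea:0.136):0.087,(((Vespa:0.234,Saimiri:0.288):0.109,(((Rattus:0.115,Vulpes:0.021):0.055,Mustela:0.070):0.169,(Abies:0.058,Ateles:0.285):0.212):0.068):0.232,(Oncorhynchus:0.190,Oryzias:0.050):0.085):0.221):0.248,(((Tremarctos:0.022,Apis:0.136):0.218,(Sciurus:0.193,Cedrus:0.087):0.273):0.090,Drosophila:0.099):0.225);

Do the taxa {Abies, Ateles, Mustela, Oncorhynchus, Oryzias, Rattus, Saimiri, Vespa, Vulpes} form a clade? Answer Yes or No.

Yes

The most recent common ancestor of these taxa subtends (((Vespa,Saimiri),(((Rattus,Vulpes),Mustela),(Abies,Ateles))),(Oncorhynchus,Oryzias)).
That clade has exactly 9 tips — every listed taxon and nothing else — so the group is monophyletic.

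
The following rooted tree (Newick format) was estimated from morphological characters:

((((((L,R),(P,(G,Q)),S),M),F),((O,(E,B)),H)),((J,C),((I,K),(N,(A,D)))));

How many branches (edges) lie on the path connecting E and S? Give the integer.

The MRCA of E and S is the node subtending (((((L,R),(P,(G,Q)),S),M),F),((O,(E,B)),H)).
From E up to that node: 4 branches. From S up to the same node: 4 branches. Total: 4 + 4 = 8.

8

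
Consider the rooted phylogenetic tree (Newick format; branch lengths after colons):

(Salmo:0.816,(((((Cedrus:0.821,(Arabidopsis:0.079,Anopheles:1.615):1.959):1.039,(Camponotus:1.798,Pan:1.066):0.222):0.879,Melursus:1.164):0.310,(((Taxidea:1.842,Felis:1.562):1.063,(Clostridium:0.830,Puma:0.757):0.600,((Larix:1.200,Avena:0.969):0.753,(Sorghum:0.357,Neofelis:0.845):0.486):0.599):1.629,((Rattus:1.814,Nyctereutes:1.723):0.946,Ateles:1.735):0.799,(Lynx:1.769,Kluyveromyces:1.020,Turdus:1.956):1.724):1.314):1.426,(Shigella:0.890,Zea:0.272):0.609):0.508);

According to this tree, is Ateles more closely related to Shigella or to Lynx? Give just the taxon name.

Lynx

The MRCA of Ateles and Lynx subtends (((Taxidea,Felis),(Clostridium,Puma),((Larix,Avena),(Sorghum,Neofelis))),((Rattus,Nyctereutes),Ateles),(Lynx,Kluyveromyces,Turdus)) (14 taxa).
The MRCA of Ateles and Shigella subtends (((((Cedrus,(Arabidopsis,Anopheles)),(Camponotus,Pan)),Melursus),(((Taxidea,Felis),(Clostridium,Puma),((Larix,Avena),(Sorghum,Neofelis))),((Rattus,Nyctereutes),Ateles),(Lynx,Kluyveromyces,Turdus))),(Shigella,Zea)) (22 taxa).
The first is nested inside the second, so Ateles shares a more recent common ancestor with Lynx.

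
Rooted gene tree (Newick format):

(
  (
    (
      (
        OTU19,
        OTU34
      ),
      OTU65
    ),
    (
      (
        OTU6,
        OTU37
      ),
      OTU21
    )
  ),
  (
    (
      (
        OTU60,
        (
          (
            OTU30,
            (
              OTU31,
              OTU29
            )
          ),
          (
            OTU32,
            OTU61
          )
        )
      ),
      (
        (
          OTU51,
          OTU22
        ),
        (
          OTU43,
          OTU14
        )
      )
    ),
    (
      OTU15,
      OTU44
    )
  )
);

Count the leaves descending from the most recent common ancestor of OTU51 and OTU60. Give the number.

10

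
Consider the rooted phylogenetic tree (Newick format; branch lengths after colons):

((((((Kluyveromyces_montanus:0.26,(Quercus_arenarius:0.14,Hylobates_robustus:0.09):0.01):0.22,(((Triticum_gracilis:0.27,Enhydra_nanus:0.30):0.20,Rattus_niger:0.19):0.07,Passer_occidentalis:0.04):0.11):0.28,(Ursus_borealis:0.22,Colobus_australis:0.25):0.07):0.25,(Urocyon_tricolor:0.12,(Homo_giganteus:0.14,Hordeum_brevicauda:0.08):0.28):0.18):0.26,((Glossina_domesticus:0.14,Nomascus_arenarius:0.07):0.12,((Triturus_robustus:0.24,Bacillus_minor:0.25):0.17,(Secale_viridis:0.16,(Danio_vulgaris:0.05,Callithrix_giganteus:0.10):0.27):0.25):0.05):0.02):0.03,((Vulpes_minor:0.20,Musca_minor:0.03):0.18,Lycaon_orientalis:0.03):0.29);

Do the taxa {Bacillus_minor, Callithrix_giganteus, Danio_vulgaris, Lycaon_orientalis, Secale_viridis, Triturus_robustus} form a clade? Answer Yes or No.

No

The MRCA of the listed taxa is the root, so the smallest clade containing them is the whole tree.
That clade also contains Colobus_australis, Enhydra_nanus, Glossina_domesticus, Homo_giganteus, Hordeum_brevicauda, Hylobates_robustus, Kluyveromyces_montanus, Musca_minor, Nomascus_arenarius, Passer_occidentalis, Quercus_arenarius, Rattus_niger, Triticum_gracilis, Urocyon_tricolor, Ursus_borealis, Vulpes_minor, which are not in the proposed group, so the group is not monophyletic.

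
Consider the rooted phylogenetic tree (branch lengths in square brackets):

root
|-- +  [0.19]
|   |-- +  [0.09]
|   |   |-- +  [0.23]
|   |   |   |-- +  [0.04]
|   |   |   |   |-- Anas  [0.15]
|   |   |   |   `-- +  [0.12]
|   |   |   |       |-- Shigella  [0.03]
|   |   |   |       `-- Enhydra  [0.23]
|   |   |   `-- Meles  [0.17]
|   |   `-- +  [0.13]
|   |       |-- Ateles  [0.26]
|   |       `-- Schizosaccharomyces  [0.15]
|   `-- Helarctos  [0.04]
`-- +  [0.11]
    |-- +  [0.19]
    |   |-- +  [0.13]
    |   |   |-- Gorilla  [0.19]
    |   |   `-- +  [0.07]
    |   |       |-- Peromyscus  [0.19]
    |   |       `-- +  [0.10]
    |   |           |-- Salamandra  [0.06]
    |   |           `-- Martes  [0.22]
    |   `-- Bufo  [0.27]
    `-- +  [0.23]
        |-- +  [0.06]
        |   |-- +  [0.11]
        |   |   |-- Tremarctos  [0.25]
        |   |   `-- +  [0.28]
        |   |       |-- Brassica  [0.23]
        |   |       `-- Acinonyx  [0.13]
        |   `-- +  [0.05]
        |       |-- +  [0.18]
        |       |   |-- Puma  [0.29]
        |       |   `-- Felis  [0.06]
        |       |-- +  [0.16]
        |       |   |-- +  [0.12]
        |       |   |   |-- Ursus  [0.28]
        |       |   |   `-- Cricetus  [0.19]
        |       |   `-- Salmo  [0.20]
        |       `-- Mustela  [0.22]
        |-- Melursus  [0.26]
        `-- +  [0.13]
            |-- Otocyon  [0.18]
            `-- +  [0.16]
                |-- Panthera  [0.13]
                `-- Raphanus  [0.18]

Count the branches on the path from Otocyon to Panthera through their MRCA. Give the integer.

3

The MRCA of Otocyon and Panthera is the node subtending (Otocyon,(Panthera,Raphanus)).
From Otocyon up to that node: 1 branch. From Panthera up to the same node: 2 branches. Total: 1 + 2 = 3.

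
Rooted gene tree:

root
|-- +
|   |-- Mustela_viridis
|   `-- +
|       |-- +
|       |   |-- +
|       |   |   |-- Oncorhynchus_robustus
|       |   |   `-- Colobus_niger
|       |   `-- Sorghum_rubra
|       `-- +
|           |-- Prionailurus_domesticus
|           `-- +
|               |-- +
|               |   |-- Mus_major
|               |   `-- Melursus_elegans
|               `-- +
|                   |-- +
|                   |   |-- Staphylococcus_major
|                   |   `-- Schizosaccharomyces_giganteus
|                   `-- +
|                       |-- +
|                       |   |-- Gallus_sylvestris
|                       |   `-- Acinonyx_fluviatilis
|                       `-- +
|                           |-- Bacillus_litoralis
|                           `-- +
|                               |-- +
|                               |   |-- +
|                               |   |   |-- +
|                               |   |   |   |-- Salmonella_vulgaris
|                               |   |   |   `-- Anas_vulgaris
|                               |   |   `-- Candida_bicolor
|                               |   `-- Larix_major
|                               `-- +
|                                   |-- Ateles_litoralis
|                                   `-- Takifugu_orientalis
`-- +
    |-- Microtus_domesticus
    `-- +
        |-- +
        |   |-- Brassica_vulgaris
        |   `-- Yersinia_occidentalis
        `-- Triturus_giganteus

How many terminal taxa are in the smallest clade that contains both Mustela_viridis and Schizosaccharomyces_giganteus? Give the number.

18

The MRCA of Mustela_viridis and Schizosaccharomyces_giganteus is the node subtending (Mustela_viridis,(((Oncorhynchus_robustus,Colobus_niger),Sorghum_rubra),(Prionailurus_domesticus,((Mus_major,Melursus_elegans),((Staphylococcus_major,Schizosaccharomyces_giganteus),((Gallus_sylvestris,Acinonyx_fluviatilis),(Bacillus_litoralis,((((Salmonella_vulgaris,Anas_vulgaris),Candida_bicolor),Larix_major),(Ateles_litoralis,Takifugu_orientalis))))))))).
That clade contains 18 terminal taxa: Acinonyx_fluviatilis, Anas_vulgaris, Ateles_litoralis, Bacillus_litoralis, Candida_bicolor, Colobus_niger, Gallus_sylvestris, Larix_major, Melursus_elegans, Mus_major, Mustela_viridis, Oncorhynchus_robustus, Prionailurus_domesticus, Salmonella_vulgaris, Schizosaccharomyces_giganteus, Sorghum_rubra, Staphylococcus_major, Takifugu_orientalis.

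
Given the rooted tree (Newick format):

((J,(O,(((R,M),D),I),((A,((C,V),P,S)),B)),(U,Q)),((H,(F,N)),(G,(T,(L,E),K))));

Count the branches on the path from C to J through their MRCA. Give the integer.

7

The MRCA of C and J is the node subtending (J,(O,(((R,M),D),I),((A,((C,V),P,S)),B)),(U,Q)).
From C up to that node: 6 branches. From J up to the same node: 1 branch. Total: 6 + 1 = 7.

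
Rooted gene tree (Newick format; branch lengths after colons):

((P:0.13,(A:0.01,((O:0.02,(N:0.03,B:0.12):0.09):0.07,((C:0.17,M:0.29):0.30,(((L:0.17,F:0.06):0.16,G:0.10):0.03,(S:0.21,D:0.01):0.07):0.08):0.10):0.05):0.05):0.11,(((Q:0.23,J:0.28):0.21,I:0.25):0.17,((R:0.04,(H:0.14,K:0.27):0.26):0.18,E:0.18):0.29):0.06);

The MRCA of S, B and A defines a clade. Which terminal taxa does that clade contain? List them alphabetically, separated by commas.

A, B, C, D, F, G, L, M, N, O, S

Tracing S: it sits inside (S,D).
Tracing B: it sits inside (N,B).
Tracing A: it sits inside (A,((O,(N,B)),((C,M),(((L,F),G),(S,D))))).
The smallest clade enclosing all 3 is (A,((O,(N,B)),((C,M),(((L,F),G),(S,D))))); the answer is its 11 terminal taxa in alphabetical order.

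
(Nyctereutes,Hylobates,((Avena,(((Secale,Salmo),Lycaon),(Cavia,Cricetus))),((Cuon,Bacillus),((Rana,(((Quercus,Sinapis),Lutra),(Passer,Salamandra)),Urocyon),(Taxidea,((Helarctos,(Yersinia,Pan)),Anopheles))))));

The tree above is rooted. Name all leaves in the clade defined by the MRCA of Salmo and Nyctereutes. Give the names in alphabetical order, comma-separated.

Tracing Salmo: it sits inside (Secale,Salmo).
Tracing Nyctereutes: it attaches directly to the root.
The smallest clade enclosing both is the whole tree (their MRCA is the root), so the answer is all 22 tips in alphabetical order.

Anopheles, Avena, Bacillus, Cavia, Cricetus, Cuon, Helarctos, Hylobates, Lutra, Lycaon, Nyctereutes, Pan, Passer, Quercus, Rana, Salamandra, Salmo, Secale, Sinapis, Taxidea, Urocyon, Yersinia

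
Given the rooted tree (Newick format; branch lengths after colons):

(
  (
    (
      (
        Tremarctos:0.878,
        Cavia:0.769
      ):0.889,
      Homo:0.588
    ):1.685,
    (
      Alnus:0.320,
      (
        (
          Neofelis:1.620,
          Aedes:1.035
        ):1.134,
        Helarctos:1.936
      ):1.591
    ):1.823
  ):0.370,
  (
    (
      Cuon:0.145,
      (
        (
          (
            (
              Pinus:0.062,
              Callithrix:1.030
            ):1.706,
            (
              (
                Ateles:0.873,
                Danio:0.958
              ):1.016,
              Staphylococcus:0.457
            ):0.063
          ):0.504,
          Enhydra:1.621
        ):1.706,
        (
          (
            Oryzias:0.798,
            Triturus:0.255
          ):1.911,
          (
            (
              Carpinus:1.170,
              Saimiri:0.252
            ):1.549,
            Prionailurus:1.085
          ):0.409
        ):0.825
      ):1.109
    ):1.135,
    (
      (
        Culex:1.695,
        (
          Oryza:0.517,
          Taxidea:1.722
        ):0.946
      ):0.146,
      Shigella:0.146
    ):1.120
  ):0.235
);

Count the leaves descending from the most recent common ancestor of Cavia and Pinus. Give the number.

23

The MRCA of Cavia and Pinus is the root, so the clade is the entire tree.
That clade contains 23 terminal taxa: Aedes, Alnus, Ateles, Callithrix, Carpinus, Cavia, Culex, Cuon, Danio, Enhydra, Helarctos, Homo, Neofelis, Oryza, Oryzias, Pinus, Prionailurus, Saimiri, Shigella, Staphylococcus, Taxidea, Tremarctos, Triturus.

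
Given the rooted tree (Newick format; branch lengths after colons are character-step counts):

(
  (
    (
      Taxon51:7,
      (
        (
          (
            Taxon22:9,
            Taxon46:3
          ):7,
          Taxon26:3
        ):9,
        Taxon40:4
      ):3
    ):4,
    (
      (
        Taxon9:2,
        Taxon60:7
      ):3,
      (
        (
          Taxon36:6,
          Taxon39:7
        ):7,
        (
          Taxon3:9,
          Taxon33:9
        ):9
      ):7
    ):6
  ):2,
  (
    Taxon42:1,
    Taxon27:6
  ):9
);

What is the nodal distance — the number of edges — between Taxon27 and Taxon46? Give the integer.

The MRCA of Taxon27 and Taxon46 is the root of the tree.
From Taxon27 up to that node: 2 branches. From Taxon46 up to the same node: 6 branches. Total: 2 + 6 = 8.

8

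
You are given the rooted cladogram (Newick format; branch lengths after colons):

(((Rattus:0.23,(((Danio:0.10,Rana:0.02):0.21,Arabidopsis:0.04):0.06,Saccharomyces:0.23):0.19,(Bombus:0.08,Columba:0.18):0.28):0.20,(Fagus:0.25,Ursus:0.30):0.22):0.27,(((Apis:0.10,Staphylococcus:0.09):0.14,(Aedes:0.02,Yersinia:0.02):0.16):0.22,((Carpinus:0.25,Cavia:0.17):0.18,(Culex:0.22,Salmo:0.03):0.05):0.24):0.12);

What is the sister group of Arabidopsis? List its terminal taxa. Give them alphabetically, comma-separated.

Danio, Rana

Arabidopsis attaches to the tree at the node subtending ((Danio,Rana),Arabidopsis).
The other lineage descending from that same node — the sister group — is (Danio,Rana); its 2 tips in alphabetical order are the answer.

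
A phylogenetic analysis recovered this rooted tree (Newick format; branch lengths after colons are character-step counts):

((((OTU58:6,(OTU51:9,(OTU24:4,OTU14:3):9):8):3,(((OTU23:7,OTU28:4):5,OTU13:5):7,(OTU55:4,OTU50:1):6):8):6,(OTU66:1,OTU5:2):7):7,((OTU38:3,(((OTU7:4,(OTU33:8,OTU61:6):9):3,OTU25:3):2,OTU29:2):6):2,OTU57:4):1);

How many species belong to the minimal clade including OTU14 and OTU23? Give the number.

9

The MRCA of OTU14 and OTU23 is the node subtending ((OTU58,(OTU51,(OTU24,OTU14))),(((OTU23,OTU28),OTU13),(OTU55,OTU50))).
That clade contains 9 terminal taxa: OTU13, OTU14, OTU23, OTU24, OTU28, OTU50, OTU51, OTU55, OTU58.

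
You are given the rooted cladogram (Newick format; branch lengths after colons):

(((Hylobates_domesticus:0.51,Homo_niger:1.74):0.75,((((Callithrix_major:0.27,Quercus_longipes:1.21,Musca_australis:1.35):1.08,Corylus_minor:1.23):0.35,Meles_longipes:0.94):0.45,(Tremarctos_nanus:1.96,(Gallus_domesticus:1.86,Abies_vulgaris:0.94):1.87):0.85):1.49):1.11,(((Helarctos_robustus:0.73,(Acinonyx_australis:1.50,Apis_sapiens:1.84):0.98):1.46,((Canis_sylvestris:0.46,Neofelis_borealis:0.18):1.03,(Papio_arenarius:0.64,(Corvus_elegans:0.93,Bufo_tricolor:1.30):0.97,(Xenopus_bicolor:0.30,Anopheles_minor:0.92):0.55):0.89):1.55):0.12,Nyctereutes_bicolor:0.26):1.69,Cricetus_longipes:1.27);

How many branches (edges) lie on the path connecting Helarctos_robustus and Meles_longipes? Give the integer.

The MRCA of Helarctos_robustus and Meles_longipes is the root of the tree.
From Helarctos_robustus up to that node: 4 branches. From Meles_longipes up to the same node: 4 branches. Total: 4 + 4 = 8.

8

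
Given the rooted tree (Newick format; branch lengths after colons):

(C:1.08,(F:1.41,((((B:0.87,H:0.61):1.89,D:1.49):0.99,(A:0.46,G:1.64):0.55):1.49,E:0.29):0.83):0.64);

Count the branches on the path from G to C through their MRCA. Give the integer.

The MRCA of G and C is the root of the tree.
From G up to that node: 5 branches. From C up to the same node: 1 branch. Total: 5 + 1 = 6.

6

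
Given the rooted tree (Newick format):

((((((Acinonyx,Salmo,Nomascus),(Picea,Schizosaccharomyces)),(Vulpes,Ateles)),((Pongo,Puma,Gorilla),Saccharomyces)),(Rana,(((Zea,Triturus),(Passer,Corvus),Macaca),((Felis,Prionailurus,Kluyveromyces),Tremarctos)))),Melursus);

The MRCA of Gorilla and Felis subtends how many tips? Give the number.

21

The MRCA of Gorilla and Felis is the node subtending (((((Acinonyx,Salmo,Nomascus),(Picea,Schizosaccharomyces)),(Vulpes,Ateles)),((Pongo,Puma,Gorilla),Saccharomyces)),(Rana,(((Zea,Triturus),(Passer,Corvus),Macaca),((Felis,Prionailurus,Kluyveromyces),Tremarctos)))).
That clade contains 21 terminal taxa: Acinonyx, Ateles, Corvus, Felis, Gorilla, Kluyveromyces, Macaca, Nomascus, Passer, Picea, Pongo, Prionailurus, Puma, Rana, Saccharomyces, Salmo, Schizosaccharomyces, Tremarctos, Triturus, Vulpes, Zea.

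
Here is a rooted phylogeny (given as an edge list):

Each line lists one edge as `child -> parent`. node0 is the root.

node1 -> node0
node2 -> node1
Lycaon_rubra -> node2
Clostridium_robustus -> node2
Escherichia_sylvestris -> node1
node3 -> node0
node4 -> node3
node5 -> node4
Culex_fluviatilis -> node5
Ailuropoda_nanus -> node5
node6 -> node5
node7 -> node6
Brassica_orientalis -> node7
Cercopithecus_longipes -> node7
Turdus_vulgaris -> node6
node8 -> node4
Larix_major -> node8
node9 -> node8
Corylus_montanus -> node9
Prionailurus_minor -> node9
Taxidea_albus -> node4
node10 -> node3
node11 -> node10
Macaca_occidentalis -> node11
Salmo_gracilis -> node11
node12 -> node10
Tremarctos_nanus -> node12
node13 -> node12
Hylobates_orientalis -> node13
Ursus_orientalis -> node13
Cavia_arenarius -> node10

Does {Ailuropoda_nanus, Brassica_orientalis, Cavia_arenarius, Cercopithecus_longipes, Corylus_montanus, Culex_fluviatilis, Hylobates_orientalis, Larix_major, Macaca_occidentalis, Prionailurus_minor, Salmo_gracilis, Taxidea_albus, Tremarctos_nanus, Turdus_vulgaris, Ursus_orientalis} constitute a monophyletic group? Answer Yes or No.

The most recent common ancestor of these taxa subtends (((Culex_fluviatilis,Ailuropoda_nanus,((Brassica_orientalis,Cercopithecus_longipes),Turdus_vulgaris)),(Larix_major,(Corylus_montanus,Prionailurus_minor)),Taxidea_albus),((Macaca_occidentalis,Salmo_gracilis),(Tremarctos_nanus,(Hylobates_orientalis,Ursus_orientalis)),Cavia_arenarius)).
That clade has exactly 15 tips — every listed taxon and nothing else — so the group is monophyletic.

Yes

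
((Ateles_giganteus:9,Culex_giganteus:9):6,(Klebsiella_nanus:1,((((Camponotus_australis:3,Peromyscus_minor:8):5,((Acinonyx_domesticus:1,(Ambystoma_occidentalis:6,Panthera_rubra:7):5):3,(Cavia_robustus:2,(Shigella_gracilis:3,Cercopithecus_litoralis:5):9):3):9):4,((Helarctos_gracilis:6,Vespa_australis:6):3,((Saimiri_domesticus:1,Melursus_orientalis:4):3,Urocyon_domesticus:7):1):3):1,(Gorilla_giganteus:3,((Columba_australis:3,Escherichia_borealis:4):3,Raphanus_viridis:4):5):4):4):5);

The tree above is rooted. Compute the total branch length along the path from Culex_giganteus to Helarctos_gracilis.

The path runs Culex_giganteus → … → MRCA → … → Helarctos_gracilis; the MRCA is the root of the tree.
Branch lengths along that path: 9 + 6 + 5 + 4 + 1 + 3 + 3 + 6 = 37.

37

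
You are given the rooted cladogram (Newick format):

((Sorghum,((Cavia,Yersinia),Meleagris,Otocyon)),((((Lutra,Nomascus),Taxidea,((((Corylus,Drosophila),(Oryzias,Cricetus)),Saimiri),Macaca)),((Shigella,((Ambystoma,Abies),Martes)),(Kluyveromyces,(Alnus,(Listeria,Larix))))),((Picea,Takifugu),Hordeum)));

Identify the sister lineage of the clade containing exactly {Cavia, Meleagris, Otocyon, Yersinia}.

Sorghum

The clade containing exactly {Cavia, Meleagris, Otocyon, Yersinia} attaches to the tree at the node subtending (Sorghum,((Cavia,Yersinia),Meleagris,Otocyon)).
The other lineage descending from that same node — the sister group — is the single tip Sorghum.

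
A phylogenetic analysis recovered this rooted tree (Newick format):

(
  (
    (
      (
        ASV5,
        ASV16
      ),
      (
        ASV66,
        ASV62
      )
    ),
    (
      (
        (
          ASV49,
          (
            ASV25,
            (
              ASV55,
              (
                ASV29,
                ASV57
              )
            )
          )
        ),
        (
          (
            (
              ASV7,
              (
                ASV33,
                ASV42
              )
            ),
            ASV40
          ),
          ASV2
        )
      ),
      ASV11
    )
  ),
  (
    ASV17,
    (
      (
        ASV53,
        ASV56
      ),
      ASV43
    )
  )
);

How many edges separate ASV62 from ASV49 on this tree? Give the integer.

7

The MRCA of ASV62 and ASV49 is the node subtending (((ASV5,ASV16),(ASV66,ASV62)),(((ASV49,(ASV25,(ASV55,(ASV29,ASV57)))),(((ASV7,(ASV33,ASV42)),ASV40),ASV2)),ASV11)).
From ASV62 up to that node: 3 branches. From ASV49 up to the same node: 4 branches. Total: 3 + 4 = 7.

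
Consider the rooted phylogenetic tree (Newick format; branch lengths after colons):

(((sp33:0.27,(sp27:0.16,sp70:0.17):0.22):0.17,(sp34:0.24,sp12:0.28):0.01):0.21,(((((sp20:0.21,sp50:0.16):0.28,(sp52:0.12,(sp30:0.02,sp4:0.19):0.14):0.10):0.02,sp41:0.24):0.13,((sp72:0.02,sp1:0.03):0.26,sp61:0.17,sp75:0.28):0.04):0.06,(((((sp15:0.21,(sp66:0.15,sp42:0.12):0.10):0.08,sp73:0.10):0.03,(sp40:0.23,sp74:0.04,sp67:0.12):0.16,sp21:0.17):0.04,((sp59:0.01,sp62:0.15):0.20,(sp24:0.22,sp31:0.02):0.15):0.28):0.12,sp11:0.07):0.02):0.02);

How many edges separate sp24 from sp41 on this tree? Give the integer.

The MRCA of sp24 and sp41 is the node subtending (((((sp20,sp50),(sp52,(sp30,sp4))),sp41),((sp72,sp1),sp61,sp75)),(((((sp15,(sp66,sp42)),sp73),(sp40,sp74,sp67),sp21),((sp59,sp62),(sp24,sp31))),sp11)).
From sp24 up to that node: 5 branches. From sp41 up to the same node: 3 branches. Total: 5 + 3 = 8.

8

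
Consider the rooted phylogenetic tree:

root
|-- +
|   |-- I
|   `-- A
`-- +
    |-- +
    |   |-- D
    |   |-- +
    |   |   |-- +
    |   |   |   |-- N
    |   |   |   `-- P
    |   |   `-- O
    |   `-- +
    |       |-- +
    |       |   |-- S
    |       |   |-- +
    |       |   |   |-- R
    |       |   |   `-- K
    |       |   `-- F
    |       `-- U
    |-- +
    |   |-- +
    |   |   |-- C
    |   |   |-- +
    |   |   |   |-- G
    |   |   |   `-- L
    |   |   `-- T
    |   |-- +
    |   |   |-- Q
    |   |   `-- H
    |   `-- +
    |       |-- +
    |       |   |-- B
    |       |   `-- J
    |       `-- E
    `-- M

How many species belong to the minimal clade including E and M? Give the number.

The MRCA of E and M is the node subtending ((D,((N,P),O),((S,(R,K),F),U)),((C,(G,L),T),(Q,H),((B,J),E)),M).
That clade contains 19 terminal taxa: B, C, D, E, F, G, H, J, K, L, M, N, O, P, Q, R, S, T, U.

19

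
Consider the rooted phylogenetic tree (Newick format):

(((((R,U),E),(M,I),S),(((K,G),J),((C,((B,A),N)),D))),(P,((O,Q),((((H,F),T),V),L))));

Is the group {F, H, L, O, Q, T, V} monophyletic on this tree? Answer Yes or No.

The most recent common ancestor of these taxa subtends ((O,Q),((((H,F),T),V),L)).
That clade has exactly 7 tips — every listed taxon and nothing else — so the group is monophyletic.

Yes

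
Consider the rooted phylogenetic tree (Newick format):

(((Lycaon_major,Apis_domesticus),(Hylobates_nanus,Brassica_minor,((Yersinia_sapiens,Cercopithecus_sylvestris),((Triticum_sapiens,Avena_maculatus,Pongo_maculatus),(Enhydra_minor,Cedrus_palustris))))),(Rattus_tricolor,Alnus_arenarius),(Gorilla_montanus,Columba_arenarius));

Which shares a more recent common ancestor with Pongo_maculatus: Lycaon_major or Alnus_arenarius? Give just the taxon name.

The MRCA of Pongo_maculatus and Lycaon_major subtends ((Lycaon_major,Apis_domesticus),(Hylobates_nanus,Brassica_minor,((Yersinia_sapiens,Cercopithecus_sylvestris),((Triticum_sapiens,Avena_maculatus,Pongo_maculatus),(Enhydra_minor,Cedrus_palustris))))) (11 taxa).
The MRCA of Pongo_maculatus and Alnus_arenarius is the root, subtending the entire tree (15 taxa).
The first is nested inside the second, so Pongo_maculatus shares a more recent common ancestor with Lycaon_major.

Lycaon_major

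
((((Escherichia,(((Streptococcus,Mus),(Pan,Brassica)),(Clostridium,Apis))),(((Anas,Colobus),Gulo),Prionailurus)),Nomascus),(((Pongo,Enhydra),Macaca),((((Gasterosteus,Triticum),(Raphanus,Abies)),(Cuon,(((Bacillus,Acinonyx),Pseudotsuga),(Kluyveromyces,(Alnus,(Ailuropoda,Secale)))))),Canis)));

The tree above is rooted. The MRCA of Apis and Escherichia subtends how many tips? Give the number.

The MRCA of Apis and Escherichia is the node subtending (Escherichia,(((Streptococcus,Mus),(Pan,Brassica)),(Clostridium,Apis))).
That clade contains 7 terminal taxa: Apis, Brassica, Clostridium, Escherichia, Mus, Pan, Streptococcus.

7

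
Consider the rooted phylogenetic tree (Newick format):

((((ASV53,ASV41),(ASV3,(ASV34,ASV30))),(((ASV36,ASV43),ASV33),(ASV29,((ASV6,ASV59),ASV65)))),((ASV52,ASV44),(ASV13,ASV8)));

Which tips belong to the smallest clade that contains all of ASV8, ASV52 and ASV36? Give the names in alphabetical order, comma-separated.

Tracing ASV8: it sits inside (ASV13,ASV8).
Tracing ASV52: it sits inside (ASV52,ASV44).
Tracing ASV36: it sits inside (ASV36,ASV43).
The smallest clade enclosing all 3 is the whole tree (their MRCA is the root), so the answer is all 16 tips in alphabetical order.

ASV13, ASV29, ASV3, ASV30, ASV33, ASV34, ASV36, ASV41, ASV43, ASV44, ASV52, ASV53, ASV59, ASV6, ASV65, ASV8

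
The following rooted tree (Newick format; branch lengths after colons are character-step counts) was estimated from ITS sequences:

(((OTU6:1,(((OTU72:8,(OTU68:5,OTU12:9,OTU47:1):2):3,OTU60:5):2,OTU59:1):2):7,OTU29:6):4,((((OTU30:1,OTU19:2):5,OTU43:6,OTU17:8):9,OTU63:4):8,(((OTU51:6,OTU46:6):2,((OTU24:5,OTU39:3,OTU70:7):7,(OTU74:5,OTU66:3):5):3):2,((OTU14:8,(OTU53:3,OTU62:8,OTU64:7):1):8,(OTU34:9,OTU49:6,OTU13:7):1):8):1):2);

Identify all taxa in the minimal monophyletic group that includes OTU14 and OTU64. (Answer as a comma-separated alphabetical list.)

OTU14, OTU53, OTU62, OTU64

Tracing OTU14: it sits inside (OTU14,(OTU53,OTU62,OTU64)).
Tracing OTU64: it sits inside (OTU53,OTU62,OTU64).
The smallest clade enclosing both is (OTU14,(OTU53,OTU62,OTU64)); the answer is its 4 terminal taxa in alphabetical order.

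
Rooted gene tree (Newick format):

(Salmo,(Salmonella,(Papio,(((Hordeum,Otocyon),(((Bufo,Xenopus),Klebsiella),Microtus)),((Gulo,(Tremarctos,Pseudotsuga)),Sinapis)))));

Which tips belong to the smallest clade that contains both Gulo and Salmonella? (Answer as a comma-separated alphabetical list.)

Tracing Gulo: it sits inside (Gulo,(Tremarctos,Pseudotsuga)).
Tracing Salmonella: it sits inside (Salmonella,(Papio,(((Hordeum,Otocyon),(((Bufo,Xenopus),Klebsiella),Microtus)),((Gulo,(Tremarctos,Pseudotsuga)),Sinapis)))).
The smallest clade enclosing both is (Salmonella,(Papio,(((Hordeum,Otocyon),(((Bufo,Xenopus),Klebsiella),Microtus)),((Gulo,(Tremarctos,Pseudotsuga)),Sinapis)))); the answer is its 12 terminal taxa in alphabetical order.

Bufo, Gulo, Hordeum, Klebsiella, Microtus, Otocyon, Papio, Pseudotsuga, Salmonella, Sinapis, Tremarctos, Xenopus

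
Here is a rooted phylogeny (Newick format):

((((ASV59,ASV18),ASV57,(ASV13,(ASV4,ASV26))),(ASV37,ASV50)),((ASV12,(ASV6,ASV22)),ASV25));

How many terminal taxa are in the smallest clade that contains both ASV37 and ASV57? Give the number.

The MRCA of ASV37 and ASV57 is the node subtending (((ASV59,ASV18),ASV57,(ASV13,(ASV4,ASV26))),(ASV37,ASV50)).
That clade contains 8 terminal taxa: ASV13, ASV18, ASV26, ASV37, ASV4, ASV50, ASV57, ASV59.

8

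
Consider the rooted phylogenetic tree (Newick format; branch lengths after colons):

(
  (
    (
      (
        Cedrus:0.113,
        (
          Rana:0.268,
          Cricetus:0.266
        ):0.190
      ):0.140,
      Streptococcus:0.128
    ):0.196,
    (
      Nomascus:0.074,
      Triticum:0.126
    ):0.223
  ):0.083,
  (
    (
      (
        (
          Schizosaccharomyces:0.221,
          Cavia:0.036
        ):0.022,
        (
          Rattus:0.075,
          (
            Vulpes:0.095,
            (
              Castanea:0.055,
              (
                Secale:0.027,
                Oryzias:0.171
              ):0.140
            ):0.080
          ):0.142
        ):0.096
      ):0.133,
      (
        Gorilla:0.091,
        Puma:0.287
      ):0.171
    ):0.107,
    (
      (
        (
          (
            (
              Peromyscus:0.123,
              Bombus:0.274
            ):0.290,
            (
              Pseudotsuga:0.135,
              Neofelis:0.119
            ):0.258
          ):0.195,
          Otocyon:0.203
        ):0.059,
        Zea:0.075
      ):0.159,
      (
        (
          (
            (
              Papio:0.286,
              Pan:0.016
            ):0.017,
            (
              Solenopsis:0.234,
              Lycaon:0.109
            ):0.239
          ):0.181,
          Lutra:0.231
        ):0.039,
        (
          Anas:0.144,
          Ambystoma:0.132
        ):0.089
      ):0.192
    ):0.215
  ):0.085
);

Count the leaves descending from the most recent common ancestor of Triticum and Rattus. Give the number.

28

The MRCA of Triticum and Rattus is the root, so the clade is the entire tree.
That clade contains 28 terminal taxa: Ambystoma, Anas, Bombus, Castanea, Cavia, Cedrus, Cricetus, Gorilla, Lutra, Lycaon, Neofelis, Nomascus, Oryzias, Otocyon, Pan, Papio, Peromyscus, Pseudotsuga, Puma, Rana, Rattus, Schizosaccharomyces, Secale, Solenopsis, Streptococcus, Triticum, Vulpes, Zea.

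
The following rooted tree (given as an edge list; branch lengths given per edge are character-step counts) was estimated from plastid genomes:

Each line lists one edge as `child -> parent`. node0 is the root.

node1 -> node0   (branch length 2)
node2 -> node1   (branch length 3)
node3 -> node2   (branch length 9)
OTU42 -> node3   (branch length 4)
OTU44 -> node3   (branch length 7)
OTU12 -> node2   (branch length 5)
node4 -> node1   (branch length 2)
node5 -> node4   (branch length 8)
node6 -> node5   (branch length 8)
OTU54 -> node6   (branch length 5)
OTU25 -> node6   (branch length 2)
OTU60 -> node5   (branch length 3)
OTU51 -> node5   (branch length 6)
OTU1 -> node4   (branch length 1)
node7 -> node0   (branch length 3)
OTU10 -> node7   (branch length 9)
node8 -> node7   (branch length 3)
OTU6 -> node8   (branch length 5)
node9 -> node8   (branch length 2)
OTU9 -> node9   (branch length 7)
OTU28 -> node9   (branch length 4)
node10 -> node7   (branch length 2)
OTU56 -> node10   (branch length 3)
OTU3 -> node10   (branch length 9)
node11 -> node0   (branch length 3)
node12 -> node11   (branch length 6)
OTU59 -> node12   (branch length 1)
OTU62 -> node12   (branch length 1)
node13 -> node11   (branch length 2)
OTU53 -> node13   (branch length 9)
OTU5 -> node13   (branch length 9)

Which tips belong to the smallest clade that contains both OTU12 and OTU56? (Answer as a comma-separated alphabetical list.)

OTU1, OTU10, OTU12, OTU25, OTU28, OTU3, OTU42, OTU44, OTU5, OTU51, OTU53, OTU54, OTU56, OTU59, OTU6, OTU60, OTU62, OTU9

Tracing OTU12: it sits inside ((OTU42,OTU44),OTU12).
Tracing OTU56: it sits inside (OTU56,OTU3).
The smallest clade enclosing both is the whole tree (their MRCA is the root), so the answer is all 18 tips in alphabetical order.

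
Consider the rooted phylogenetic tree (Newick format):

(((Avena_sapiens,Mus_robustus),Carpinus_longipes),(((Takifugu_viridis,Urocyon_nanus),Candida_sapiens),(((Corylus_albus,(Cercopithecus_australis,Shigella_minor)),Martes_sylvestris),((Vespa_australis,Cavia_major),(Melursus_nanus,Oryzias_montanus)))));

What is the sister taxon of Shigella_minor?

Shigella_minor attaches to the tree at the node subtending (Cercopithecus_australis,Shigella_minor).
The other lineage descending from that same node — the sister group — is the single tip Cercopithecus_australis.

Cercopithecus_australis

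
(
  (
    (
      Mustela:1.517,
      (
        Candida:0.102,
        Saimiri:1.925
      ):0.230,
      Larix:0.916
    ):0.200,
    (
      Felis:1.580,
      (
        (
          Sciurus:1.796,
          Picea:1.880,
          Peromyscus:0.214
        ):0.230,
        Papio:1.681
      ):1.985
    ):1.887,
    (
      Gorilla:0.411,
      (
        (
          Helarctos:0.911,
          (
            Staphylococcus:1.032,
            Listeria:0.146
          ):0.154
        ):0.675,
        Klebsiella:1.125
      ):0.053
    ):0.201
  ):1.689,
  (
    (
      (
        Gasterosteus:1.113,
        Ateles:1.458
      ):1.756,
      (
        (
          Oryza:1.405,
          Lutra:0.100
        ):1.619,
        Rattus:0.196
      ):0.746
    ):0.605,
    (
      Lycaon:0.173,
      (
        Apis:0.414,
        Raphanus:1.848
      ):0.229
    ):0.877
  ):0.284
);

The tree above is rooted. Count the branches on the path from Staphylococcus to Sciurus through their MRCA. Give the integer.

9

The MRCA of Staphylococcus and Sciurus is the node subtending ((Mustela,(Candida,Saimiri),Larix),(Felis,((Sciurus,Picea,Peromyscus),Papio)),(Gorilla,((Helarctos,(Staphylococcus,Listeria)),Klebsiella))).
From Staphylococcus up to that node: 5 branches. From Sciurus up to the same node: 4 branches. Total: 5 + 4 = 9.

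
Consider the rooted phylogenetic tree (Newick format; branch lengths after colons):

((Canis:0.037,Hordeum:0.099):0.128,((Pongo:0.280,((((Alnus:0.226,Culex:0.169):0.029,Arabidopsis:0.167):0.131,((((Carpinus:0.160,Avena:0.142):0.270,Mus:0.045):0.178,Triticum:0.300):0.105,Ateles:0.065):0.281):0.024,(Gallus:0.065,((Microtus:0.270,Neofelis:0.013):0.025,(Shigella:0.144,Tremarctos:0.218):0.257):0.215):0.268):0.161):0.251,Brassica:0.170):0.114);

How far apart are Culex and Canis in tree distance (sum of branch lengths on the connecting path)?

The path runs Culex → … → MRCA → … → Canis; the MRCA is the root of the tree.
Branch lengths along that path: 0.169 + 0.029 + 0.131 + 0.024 + 0.161 + 0.251 + 0.114 + 0.128 + 0.037 = 1.044.

1.044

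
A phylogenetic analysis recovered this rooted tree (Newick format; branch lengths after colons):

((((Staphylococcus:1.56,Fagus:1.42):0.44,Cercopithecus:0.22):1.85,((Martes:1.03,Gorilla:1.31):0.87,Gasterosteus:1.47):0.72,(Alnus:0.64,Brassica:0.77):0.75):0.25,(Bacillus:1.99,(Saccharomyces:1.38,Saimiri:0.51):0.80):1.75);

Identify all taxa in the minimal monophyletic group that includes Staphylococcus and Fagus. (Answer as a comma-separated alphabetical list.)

Fagus, Staphylococcus

Tracing Staphylococcus: it sits inside (Staphylococcus,Fagus).
Tracing Fagus: it sits inside (Staphylococcus,Fagus).
The smallest clade enclosing both is (Staphylococcus,Fagus); the answer is its 2 terminal taxa in alphabetical order.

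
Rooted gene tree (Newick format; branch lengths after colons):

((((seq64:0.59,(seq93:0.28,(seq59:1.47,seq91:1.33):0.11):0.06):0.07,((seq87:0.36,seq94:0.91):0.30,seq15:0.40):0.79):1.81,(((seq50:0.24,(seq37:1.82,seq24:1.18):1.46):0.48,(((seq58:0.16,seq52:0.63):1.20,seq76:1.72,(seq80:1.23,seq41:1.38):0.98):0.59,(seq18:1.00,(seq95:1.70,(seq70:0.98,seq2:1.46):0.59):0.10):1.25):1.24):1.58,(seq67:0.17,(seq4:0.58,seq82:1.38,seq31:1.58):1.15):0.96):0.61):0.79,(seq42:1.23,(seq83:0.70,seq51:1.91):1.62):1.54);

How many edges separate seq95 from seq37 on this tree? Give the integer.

7

The MRCA of seq95 and seq37 is the node subtending ((seq50,(seq37,seq24)),(((seq58,seq52),seq76,(seq80,seq41)),(seq18,(seq95,(seq70,seq2))))).
From seq95 up to that node: 4 branches. From seq37 up to the same node: 3 branches. Total: 4 + 3 = 7.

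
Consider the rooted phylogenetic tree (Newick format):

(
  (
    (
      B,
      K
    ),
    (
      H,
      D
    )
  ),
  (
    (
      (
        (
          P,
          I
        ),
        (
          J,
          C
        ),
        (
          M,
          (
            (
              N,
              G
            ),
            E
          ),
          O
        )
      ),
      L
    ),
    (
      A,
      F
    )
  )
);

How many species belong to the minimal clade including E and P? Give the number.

The MRCA of E and P is the node subtending ((P,I),(J,C),(M,((N,G),E),O)).
That clade contains 9 terminal taxa: C, E, G, I, J, M, N, O, P.

9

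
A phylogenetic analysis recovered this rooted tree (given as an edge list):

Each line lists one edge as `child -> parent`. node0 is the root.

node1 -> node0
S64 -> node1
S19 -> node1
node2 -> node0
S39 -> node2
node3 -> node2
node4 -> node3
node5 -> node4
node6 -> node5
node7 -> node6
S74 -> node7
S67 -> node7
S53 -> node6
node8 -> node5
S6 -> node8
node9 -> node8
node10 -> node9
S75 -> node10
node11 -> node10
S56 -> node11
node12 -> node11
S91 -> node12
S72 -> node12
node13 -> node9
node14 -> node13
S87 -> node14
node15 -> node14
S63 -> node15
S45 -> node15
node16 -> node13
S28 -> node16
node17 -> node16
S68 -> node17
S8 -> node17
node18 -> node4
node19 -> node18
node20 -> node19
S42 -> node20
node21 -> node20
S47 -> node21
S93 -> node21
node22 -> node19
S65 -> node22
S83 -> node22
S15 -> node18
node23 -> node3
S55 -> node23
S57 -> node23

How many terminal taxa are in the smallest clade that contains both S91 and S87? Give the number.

The MRCA of S91 and S87 is the node subtending ((S75,(S56,(S91,S72))),((S87,(S63,S45)),(S28,(S68,S8)))).
That clade contains 10 terminal taxa: S28, S45, S56, S63, S68, S72, S75, S8, S87, S91.

10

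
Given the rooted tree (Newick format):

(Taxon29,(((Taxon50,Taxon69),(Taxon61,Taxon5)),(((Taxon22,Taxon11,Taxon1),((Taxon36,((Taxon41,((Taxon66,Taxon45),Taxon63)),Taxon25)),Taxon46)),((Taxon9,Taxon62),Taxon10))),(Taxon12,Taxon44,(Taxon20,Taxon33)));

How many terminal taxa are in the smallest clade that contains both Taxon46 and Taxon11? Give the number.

10

The MRCA of Taxon46 and Taxon11 is the node subtending ((Taxon22,Taxon11,Taxon1),((Taxon36,((Taxon41,((Taxon66,Taxon45),Taxon63)),Taxon25)),Taxon46)).
That clade contains 10 terminal taxa: Taxon1, Taxon11, Taxon22, Taxon25, Taxon36, Taxon41, Taxon45, Taxon46, Taxon63, Taxon66.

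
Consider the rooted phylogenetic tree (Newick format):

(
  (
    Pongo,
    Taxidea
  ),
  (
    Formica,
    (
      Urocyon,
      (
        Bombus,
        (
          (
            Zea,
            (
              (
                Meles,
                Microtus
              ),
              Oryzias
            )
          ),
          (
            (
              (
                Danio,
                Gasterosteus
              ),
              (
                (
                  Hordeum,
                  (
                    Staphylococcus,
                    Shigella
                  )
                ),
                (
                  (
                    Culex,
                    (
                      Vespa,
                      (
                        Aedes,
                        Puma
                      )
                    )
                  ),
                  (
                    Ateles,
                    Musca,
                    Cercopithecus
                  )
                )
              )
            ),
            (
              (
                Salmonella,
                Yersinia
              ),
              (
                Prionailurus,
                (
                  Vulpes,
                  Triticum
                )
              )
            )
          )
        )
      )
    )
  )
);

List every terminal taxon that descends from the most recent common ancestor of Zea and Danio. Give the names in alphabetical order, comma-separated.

Aedes, Ateles, Cercopithecus, Culex, Danio, Gasterosteus, Hordeum, Meles, Microtus, Musca, Oryzias, Prionailurus, Puma, Salmonella, Shigella, Staphylococcus, Triticum, Vespa, Vulpes, Yersinia, Zea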